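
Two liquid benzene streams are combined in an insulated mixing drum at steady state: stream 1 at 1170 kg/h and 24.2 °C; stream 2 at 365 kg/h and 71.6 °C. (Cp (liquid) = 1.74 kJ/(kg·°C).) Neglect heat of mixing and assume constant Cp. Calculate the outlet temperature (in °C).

T_out = 35.5 °C

No heat crosses the boundary, so H_out = H_in.
Σ ṁᵢCp,ᵢTᵢ = 1170×1.74×24.2 + 365×1.74×71.6 = 94740
Σ ṁᵢCp,ᵢ = 1170×1.74 + 365×1.74 = 2670.9
T_out = 94740 / 2670.9 = 35.471 °C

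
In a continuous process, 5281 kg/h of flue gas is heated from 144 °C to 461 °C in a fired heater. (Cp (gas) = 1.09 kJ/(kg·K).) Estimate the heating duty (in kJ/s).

Q = 507 kJ/s

Q = ṁ·Cp·ΔT = 5281 × 1.09 × (461 − 144) = 1.8247e+06 kJ/h
Converting: 1.8247e+06 / 3600 s = 506.87 kW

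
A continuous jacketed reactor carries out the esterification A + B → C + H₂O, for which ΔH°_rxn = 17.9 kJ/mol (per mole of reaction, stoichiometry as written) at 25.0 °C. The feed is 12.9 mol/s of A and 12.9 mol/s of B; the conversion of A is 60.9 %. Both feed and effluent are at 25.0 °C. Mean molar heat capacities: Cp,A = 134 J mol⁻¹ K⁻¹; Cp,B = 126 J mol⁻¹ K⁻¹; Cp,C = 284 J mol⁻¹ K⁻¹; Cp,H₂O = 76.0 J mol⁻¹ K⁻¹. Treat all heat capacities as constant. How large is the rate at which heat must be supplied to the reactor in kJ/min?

Q_in = 8440 kJ/min

Extent of reaction ξ = 0.609 × 12.9 = 7.8561 mol/s
Reaction term: ξ·ΔH°_rxn = 7.8561 × 17.9 = 140.62 kJ/s
Q = ΔH = 140.62 kJ/s = 140.62 kW
Heat supplied = 8437.5 kJ/min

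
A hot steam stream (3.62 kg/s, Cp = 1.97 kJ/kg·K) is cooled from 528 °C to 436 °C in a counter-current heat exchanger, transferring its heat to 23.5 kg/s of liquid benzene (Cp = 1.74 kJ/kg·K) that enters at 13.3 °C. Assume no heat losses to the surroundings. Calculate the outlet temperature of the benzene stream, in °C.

T_c,out = 29.3 °C

Heat released by hot stream: Q = 3.62 × 1.97 × (528 − 436) = 656.09 kJ/s
Energy balance on cold side (adiabatic exchanger): Q = ṁ_c·Cp_c·(T_c,out − T_c,in)
T_c,out = 13.3 + 656.09/(23.5 × 1.74) = 29.345 °C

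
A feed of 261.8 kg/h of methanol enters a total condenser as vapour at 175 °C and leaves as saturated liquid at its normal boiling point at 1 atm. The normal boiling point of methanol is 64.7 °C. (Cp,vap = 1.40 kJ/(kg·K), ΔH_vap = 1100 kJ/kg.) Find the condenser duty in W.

Q_c = 91200 W

vapour 175→64.7 °C: -154.42 kJ/kg
condensation at 64.7 °C: -1100 kJ/kg
Δh = -154.42 + -1100 = -1254.4 kJ/kg
Q = ṁ·Δh = 261.8 kg/h × -1254.4 kJ/kg = -328410 kJ/h
|Q| = 91.224 kW = 91224 W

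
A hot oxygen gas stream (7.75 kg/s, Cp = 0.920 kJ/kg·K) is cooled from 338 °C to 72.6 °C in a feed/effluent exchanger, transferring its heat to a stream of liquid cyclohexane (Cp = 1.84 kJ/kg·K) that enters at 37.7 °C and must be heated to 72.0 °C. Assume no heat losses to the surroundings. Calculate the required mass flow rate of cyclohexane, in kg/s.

ṁ_c = 30.0 kg/s

Heat released by hot stream: Q = 7.75 × 0.920 × (338 − 72.6) = 1892.3 kJ/s
Energy balance on cold side (adiabatic exchanger): Q = ṁ_c·Cp_c·(T_c,out − T_c,in)
ṁ_c = 1892.3 / [1.84 × (72.0 − 37.7)] = 29.983 kg/s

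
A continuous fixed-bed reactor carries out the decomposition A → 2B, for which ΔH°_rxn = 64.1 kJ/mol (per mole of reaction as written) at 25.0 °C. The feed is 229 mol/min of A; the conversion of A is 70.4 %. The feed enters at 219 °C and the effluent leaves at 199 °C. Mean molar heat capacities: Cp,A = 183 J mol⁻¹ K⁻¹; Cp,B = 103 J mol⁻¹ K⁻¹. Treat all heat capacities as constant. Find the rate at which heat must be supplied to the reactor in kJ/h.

Q_in = 608000 kJ/h

Extent of reaction ξ = 0.704 × 229 = 161.22 mol/min
Reaction term: ξ·ΔH°_rxn = 161.22 × 64.1 = 10334 kJ/min
Sensible, feed 219→25 °C: -8130 kJ/min
Outlet flows (mol/min): A 67.784, B 322.43
Sensible, products 25→199 °C: 7937 kJ/min
Q = ΔH = 10141 kJ/min = 169.02 kW
Heat supplied = 608460 kJ/h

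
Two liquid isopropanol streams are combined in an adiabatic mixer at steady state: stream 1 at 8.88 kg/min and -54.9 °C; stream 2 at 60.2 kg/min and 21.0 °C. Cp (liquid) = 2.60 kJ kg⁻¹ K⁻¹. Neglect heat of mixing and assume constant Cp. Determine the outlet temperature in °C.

No heat crosses the boundary, so H_out = H_in.
Σ ṁᵢCp,ᵢTᵢ = 8.88×2.60×-54.9 + 60.2×2.60×21.0 = 2019.4
Σ ṁᵢCp,ᵢ = 8.88×2.60 + 60.2×2.60 = 179.61
T_out = 2019.4 / 179.61 = 11.243 °C

T_out = 11.2 °C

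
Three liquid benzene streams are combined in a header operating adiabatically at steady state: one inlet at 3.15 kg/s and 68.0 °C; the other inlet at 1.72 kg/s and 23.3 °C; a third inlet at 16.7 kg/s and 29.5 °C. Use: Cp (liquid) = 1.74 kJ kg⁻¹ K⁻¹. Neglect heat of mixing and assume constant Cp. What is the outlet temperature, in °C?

T_out = 34.6 °C

Energy balance with Q = 0: Σ ṁᵢCp,ᵢ(T_out − Tᵢ) = 0
T_out = Σ ṁᵢCp,ᵢTᵢ / Σ ṁᵢCp,ᵢ
      = 1299.7 / 37.532 = 34.628 °C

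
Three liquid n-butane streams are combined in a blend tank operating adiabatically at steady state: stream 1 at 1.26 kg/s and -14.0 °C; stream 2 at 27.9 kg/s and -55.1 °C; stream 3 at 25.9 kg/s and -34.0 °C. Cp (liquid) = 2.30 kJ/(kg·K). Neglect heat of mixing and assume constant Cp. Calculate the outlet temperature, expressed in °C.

No heat crosses the boundary, so H_out = H_in.
T_out = Σ ṁᵢCp,ᵢTᵢ / Σ ṁᵢCp,ᵢ
      = -5601.7 / 126.64 = -44.234 °C

T_out = -44.2 °C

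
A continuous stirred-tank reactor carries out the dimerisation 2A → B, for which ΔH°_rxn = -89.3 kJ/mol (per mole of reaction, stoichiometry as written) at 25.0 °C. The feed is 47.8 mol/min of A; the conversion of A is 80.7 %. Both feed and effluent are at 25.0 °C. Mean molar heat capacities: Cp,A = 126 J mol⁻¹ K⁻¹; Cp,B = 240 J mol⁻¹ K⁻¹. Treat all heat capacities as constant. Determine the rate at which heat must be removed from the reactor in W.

Extent of reaction ξ = 0.807 × 47.8 / 2 = 19.287 mol/min
Reaction term: ξ·ΔH°_rxn = 19.287 × -89.3 = -1722.4 kJ/min
Q = ΔH = -1722.4 kJ/min = -28.706 kW
Heat removed = 28706 W

Q_out = 28700 W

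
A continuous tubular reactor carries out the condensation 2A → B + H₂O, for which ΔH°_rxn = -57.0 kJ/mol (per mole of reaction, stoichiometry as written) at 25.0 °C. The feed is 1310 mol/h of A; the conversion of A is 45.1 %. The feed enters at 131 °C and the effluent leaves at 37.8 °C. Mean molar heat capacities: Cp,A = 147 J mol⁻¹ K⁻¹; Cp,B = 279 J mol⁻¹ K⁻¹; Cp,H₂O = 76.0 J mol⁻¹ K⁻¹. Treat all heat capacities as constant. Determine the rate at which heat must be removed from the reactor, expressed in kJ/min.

Q_out = 576 kJ/min

Extent of reaction ξ = 0.451 × 1310 / 2 = 295.41 mol/h
Reaction term: ξ·ΔH°_rxn = 295.41 × -57.0 = -16838 kJ/h
Sensible, feed 131→25 °C: -20412 kJ/h
Outlet flows (mol/h): A 719.19, B 295.41, H₂O 295.41
Sensible, products 25→37.8 °C: 2695.5 kJ/h
Q = ΔH = -34555 kJ/h = -9.5986 kW
Heat removed = 575.92 kJ/min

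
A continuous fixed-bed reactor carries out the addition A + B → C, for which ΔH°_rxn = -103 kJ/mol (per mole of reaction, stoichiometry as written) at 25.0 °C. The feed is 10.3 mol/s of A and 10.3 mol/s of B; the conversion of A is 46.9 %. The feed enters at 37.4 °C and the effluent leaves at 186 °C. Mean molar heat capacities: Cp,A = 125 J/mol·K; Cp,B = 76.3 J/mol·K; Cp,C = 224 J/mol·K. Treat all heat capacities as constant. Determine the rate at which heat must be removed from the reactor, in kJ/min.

Q_out = 10300 kJ/min

Extent of reaction ξ = 0.469 × 10.3 = 4.8307 mol/s
Reaction term: ξ·ΔH°_rxn = 4.8307 × -103 = -497.56 kJ/s
Sensible, feed 37.4→25 °C: -25.71 kJ/s
Outlet flows (mol/s): A 5.4693, B 5.4693, C 4.8307
Sensible, products 25→186 °C: 351.47 kJ/s
Q = ΔH = -171.8 kJ/s = -171.8 kW
Heat removed = 10308 kJ/min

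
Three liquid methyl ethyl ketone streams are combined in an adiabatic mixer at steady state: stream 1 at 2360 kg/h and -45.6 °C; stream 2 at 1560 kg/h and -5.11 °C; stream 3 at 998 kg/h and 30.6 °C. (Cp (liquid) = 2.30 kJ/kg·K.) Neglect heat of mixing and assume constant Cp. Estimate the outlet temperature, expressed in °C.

T_out = -17.3 °C

Adiabatic, steady state ⇒ Σ ṁᵢCp,ᵢ(T_out − Tᵢ) = 0
T_out = Σ ṁᵢCp,ᵢTᵢ / Σ ṁᵢCp,ᵢ
      = -195610 / 11311 = -17.293 °C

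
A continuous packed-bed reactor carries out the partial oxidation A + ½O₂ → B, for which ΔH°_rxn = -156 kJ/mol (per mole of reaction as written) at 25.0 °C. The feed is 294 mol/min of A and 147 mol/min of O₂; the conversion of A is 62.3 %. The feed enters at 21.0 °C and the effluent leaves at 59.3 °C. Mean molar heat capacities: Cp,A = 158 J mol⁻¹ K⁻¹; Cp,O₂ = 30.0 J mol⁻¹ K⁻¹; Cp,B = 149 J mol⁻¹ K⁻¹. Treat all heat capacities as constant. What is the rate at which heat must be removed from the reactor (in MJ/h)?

Extent of reaction ξ = 0.623 × 294 = 183.16 mol/min
Reaction term: ξ·ΔH°_rxn = 183.16 × -156 = -28573 kJ/min
Sensible, feed 21.0→25 °C: 203.45 kJ/min
Outlet flows (mol/min): A 110.84, O₂ 55.419, B 183.16
Sensible, products 25→59.3 °C: 1593.8 kJ/min
Q = ΔH = -26776 kJ/min = -446.27 kW
Heat removed = 1606.6 MJ/h

Q_out = 1610 MJ/h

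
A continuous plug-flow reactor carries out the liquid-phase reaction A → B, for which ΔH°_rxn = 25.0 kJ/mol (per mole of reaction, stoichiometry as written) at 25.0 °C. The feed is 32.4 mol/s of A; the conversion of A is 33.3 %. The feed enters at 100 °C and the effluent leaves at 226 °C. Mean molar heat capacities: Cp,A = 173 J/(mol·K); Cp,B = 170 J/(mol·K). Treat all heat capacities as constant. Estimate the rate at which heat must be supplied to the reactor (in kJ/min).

Q_in = 58200 kJ/min

Extent of reaction ξ = 0.333 × 32.4 = 10.789 mol/s
Reaction term: ξ·ΔH°_rxn = 10.789 × 25.0 = 269.73 kJ/s
Sensible, feed 100→25 °C: -420.39 kJ/s
Outlet flows (mol/s): A 21.611, B 10.789
Sensible, products 25→226 °C: 1120.1 kJ/s
Q = ΔH = 969.48 kJ/s = 969.48 kW
Heat supplied = 58169 kJ/min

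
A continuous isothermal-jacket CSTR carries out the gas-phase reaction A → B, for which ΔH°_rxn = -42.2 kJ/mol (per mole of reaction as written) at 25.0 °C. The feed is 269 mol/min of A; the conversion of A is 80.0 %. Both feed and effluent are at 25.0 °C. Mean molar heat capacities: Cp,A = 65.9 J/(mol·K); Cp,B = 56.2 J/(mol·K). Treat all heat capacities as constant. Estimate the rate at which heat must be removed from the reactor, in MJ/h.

Extent of reaction ξ = 0.800 × 269 = 215.2 mol/min
Reaction term: ξ·ΔH°_rxn = 215.2 × -42.2 = -9081.4 kJ/min
Q = ΔH = -9081.4 kJ/min = -151.36 kW
Heat removed = 544.89 MJ/h

Q_out = 545 MJ/h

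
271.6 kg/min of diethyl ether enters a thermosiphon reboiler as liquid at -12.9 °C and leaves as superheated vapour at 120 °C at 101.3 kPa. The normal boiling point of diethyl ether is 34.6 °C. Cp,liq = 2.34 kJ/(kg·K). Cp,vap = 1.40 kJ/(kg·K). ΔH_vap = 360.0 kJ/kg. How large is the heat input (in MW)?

Q = 2.67 MW

liquid -12.9→34.6 °C: 111.15 kJ/kg
vaporisation at 34.6 °C: 360 kJ/kg
vapour 34.6→120 °C: 119.56 kJ/kg
Δh = 111.15 + 360 + 119.56 = 590.71 kJ/kg
Q = ṁ·Δh = 271.6 kg/min × 590.71 kJ/kg = 160440 kJ/min
|Q| = 2673.9 kW = 2.6739 MW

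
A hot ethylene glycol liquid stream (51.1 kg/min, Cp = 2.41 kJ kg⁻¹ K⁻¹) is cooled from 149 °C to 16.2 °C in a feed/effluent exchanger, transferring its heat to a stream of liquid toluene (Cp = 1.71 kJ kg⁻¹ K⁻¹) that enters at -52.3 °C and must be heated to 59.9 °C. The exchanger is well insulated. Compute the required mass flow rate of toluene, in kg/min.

ṁ_c = 85.2 kg/min

Heat released by hot stream: Q = 51.1 × 2.41 × (149 − 16.2) = 16354 kJ/min
Energy balance on cold side (adiabatic exchanger): Q = ṁ_c·Cp_c·(T_c,out − T_c,in)
ṁ_c = 16354 / [1.71 × (59.9 − -52.3)] = 85.241 kg/min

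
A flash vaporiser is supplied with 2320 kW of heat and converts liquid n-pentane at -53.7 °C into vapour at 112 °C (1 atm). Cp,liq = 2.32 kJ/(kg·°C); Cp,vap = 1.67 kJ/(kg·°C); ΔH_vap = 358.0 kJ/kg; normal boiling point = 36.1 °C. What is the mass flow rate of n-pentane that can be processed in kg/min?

Δh = 2.32×(36.1−-53.7) + 358.0 + 1.67×(112−36.1) = 693.09 kJ/kg
Q = 2320 kW = 2320 kJ/s = 139200 kJ/min
ṁ = Q/Δh = 139200 / 693.09 = 200.84 kg/min

ṁ = 201 kg/min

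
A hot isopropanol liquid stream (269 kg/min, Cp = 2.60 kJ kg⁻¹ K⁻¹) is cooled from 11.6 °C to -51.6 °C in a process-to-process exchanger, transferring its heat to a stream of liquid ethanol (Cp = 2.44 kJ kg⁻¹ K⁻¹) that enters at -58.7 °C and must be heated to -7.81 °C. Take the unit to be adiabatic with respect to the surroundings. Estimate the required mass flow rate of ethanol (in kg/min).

Heat released by hot stream: Q = 269 × 2.60 × (11.6 − -51.6) = 44202 kJ/min
Energy balance on cold side (adiabatic exchanger): Q = ṁ_c·Cp_c·(T_c,out − T_c,in)
ṁ_c = 44202 / [2.44 × (-7.81 − -58.7)] = 355.98 kg/min

ṁ_c = 356 kg/min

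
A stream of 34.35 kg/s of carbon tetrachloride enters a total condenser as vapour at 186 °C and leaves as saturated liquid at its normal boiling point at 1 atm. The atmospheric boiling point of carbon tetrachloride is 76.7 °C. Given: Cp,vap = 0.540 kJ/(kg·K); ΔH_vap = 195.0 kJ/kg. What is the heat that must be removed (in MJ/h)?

vapour 186→76.7 °C: -59.022 kJ/kg
condensation at 76.7 °C: -195 kJ/kg
Δh = -59.022 + -195 = -254.02 kJ/kg
Q = ṁ·Δh = 34.35 kg/s × -254.02 kJ/kg = -8725.7 kJ/s
|Q| = 8725.7 kW = 31412 MJ/h

Q_c = 31400 MJ/h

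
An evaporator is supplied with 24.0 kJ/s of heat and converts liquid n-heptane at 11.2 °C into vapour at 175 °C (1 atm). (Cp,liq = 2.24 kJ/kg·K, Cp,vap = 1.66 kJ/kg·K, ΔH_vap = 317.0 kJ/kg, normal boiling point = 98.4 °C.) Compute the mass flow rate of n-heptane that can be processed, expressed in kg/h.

ṁ = 135 kg/h

Δh = 2.24×(98.4−11.2) + 317.0 + 1.66×(175−98.4) = 639.48 kJ/kg
Q = 24.0 kJ/s = 24 kJ/s = 86400 kJ/h
ṁ = Q/Δh = 86400 / 639.48 = 135.11 kg/h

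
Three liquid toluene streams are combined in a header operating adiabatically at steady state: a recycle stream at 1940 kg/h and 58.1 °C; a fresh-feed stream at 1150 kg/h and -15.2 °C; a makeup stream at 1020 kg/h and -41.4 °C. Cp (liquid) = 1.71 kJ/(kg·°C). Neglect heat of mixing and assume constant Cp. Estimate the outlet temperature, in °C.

No heat crosses the boundary, so H_out = H_in.
T_out = Σ ṁᵢCp,ᵢTᵢ / Σ ṁᵢCp,ᵢ
      = 90640 / 7028.1 = 12.897 °C

T_out = 12.9 °C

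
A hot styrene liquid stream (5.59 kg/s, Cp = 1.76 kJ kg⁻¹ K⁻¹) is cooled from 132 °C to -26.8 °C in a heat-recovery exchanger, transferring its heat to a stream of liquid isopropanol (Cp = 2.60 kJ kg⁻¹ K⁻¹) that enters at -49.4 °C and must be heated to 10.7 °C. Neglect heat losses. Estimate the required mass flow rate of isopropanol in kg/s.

ṁ_c = 10.0 kg/s

Heat released by hot stream: Q = 5.59 × 1.76 × (132 − -26.8) = 1562.3 kJ/s
Energy balance on cold side (adiabatic exchanger): Q = ṁ_c·Cp_c·(T_c,out − T_c,in)
ṁ_c = 1562.3 / [2.60 × (10.7 − -49.4)] = 9.9983 kg/s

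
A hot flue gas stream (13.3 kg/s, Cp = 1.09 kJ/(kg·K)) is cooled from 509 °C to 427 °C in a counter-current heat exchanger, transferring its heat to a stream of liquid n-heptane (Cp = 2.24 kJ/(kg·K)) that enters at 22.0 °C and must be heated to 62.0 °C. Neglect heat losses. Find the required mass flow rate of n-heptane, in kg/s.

Heat released by hot stream: Q = 13.3 × 1.09 × (509 − 427) = 1188.8 kJ/s
Energy balance on cold side (adiabatic exchanger): Q = ṁ_c·Cp_c·(T_c,out − T_c,in)
ṁ_c = 1188.8 / [2.24 × (62.0 − 22.0)] = 13.267 kg/s

ṁ_c = 13.3 kg/s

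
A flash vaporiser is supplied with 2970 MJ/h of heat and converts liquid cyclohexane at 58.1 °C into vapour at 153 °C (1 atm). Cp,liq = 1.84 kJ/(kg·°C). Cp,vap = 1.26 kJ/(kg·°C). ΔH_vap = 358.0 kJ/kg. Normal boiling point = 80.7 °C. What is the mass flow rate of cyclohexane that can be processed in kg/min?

Δh = 1.84×(80.7−58.1) + 358.0 + 1.26×(153−80.7) = 490.68 kJ/kg
Q = 2970 MJ/h = 825 kJ/s = 49500 kJ/min
ṁ = Q/Δh = 49500 / 490.68 = 100.88 kg/min

ṁ = 101 kg/min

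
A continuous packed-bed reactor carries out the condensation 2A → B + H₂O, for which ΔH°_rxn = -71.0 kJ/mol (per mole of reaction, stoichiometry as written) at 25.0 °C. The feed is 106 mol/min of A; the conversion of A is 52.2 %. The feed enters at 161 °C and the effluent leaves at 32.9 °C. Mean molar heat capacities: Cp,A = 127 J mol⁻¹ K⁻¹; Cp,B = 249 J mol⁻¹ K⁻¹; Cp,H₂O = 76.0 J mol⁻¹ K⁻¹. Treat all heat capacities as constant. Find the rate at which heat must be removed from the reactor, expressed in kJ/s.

Q_out = 61.2 kJ/s

Extent of reaction ξ = 0.522 × 106 / 2 = 27.666 mol/min
Reaction term: ξ·ΔH°_rxn = 27.666 × -71.0 = -1964.3 kJ/min
Sensible, feed 161→25 °C: -1830.8 kJ/min
Outlet flows (mol/min): A 50.668, B 27.666, H₂O 27.666
Sensible, products 25→32.9 °C: 121.87 kJ/min
Q = ΔH = -3673.3 kJ/min = -61.221 kW
Heat removed = 61.221 kJ/s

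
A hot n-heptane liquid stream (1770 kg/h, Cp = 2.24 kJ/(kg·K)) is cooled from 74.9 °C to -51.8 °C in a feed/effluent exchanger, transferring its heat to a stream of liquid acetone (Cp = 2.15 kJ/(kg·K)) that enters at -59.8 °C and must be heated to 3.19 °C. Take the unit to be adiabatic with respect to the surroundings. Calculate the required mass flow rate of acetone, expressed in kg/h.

Heat released by hot stream: Q = 1770 × 2.24 × (74.9 − -51.8) = 502340 kJ/h
Energy balance on cold side (adiabatic exchanger): Q = ṁ_c·Cp_c·(T_c,out − T_c,in)
ṁ_c = 502340 / [2.15 × (3.19 − -59.8)] = 3709.3 kg/h

ṁ_c = 3710 kg/h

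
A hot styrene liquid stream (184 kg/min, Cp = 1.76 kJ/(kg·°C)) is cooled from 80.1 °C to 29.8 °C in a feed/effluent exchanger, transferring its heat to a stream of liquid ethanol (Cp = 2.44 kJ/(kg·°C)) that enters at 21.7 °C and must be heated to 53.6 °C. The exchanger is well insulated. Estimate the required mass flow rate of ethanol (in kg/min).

Heat released by hot stream: Q = 184 × 1.76 × (80.1 − 29.8) = 16289 kJ/min
Energy balance on cold side (adiabatic exchanger): Q = ṁ_c·Cp_c·(T_c,out − T_c,in)
ṁ_c = 16289 / [2.44 × (53.6 − 21.7)] = 209.28 kg/min

ṁ_c = 209 kg/min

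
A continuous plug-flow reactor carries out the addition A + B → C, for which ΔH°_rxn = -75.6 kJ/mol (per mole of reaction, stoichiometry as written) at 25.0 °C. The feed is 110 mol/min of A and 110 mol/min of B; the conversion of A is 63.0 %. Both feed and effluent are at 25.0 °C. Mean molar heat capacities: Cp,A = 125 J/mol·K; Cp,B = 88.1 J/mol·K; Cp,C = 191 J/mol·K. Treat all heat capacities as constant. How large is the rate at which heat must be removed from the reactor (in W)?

Extent of reaction ξ = 0.630 × 110 = 69.3 mol/min
Reaction term: ξ·ΔH°_rxn = 69.3 × -75.6 = -5239.1 kJ/min
Q = ΔH = -5239.1 kJ/min = -87.318 kW
Heat removed = 87318 W

Q_out = 87300 W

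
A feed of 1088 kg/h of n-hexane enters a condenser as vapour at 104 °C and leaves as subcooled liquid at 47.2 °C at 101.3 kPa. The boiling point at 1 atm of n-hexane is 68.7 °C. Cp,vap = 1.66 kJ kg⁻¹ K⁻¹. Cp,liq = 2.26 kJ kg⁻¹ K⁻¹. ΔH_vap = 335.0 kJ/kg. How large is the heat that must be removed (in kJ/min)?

vapour 104→68.7 °C: -58.598 kJ/kg
condensation at 68.7 °C: -335 kJ/kg
liquid 68.7→47.2 °C: -48.59 kJ/kg
Δh = -58.598 + -335 + -48.59 = -442.19 kJ/kg
Q = ṁ·Δh = 1088 kg/h × -442.19 kJ/kg = -481100 kJ/h
|Q| = 133.64 kW = 8018.3 kJ/min

Q_c = 8020 kJ/min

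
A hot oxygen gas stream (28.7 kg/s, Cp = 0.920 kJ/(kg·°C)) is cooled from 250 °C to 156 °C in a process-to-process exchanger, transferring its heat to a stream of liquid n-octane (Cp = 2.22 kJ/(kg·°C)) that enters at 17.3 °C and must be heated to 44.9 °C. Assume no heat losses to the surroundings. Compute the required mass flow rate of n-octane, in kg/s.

Heat released by hot stream: Q = 28.7 × 0.920 × (250 − 156) = 2482 kJ/s
Energy balance on cold side (adiabatic exchanger): Q = ṁ_c·Cp_c·(T_c,out − T_c,in)
ṁ_c = 2482 / [2.22 × (44.9 − 17.3)] = 40.508 kg/s

ṁ_c = 40.5 kg/s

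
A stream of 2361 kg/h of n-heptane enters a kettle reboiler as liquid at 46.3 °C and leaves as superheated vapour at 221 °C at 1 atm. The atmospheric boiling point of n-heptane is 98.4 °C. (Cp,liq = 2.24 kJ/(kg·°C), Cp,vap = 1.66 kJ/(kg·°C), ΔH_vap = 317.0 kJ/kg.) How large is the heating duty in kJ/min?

liquid 46.3→98.4 °C: 116.7 kJ/kg
vaporisation at 98.4 °C: 317 kJ/kg
vapour 98.4→221 °C: 203.52 kJ/kg
Δh = 116.7 + 317 + 203.52 = 637.22 kJ/kg
Q = ṁ·Δh = 2361 kg/h × 637.22 kJ/kg = 1.5045e+06 kJ/h
|Q| = 417.91 kW = 25075 kJ/min

Q = 25100 kJ/min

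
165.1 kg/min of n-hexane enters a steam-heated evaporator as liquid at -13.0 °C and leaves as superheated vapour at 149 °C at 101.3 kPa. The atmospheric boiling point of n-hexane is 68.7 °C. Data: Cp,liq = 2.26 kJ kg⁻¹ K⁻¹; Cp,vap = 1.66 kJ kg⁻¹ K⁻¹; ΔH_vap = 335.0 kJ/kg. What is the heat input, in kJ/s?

liquid -13.0→68.7 °C: 184.64 kJ/kg
vaporisation at 68.7 °C: 335 kJ/kg
vapour 68.7→149 °C: 133.3 kJ/kg
Δh = 184.64 + 335 + 133.3 = 652.94 kJ/kg
Q = ṁ·Δh = 165.1 kg/min × 652.94 kJ/kg = 107800 kJ/min
|Q| = 1796.7 kW

Q = 1800 kJ/s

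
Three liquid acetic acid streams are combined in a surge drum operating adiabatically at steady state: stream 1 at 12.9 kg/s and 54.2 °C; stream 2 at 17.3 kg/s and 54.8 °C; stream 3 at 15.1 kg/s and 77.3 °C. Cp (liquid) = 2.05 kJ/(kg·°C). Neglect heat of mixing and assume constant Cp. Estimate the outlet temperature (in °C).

T_out = 62.1 °C

Adiabatic, steady state ⇒ Σ ṁᵢCp,ᵢ(T_out − Tᵢ) = 0
T_out = Σ ṁᵢCp,ᵢTᵢ / Σ ṁᵢCp,ᵢ
      = 5769.6 / 92.865 = 62.129 °C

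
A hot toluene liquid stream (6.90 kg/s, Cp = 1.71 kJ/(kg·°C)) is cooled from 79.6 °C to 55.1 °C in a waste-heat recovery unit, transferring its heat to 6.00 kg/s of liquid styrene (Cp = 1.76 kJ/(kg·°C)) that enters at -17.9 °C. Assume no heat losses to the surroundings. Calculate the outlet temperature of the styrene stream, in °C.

Heat released by hot stream: Q = 6.90 × 1.71 × (79.6 − 55.1) = 289.08 kJ/s
Energy balance on cold side (adiabatic exchanger): Q = ṁ_c·Cp_c·(T_c,out − T_c,in)
T_c,out = -17.9 + 289.08/(6.00 × 1.76) = 9.4746 °C

T_c,out = 9.47 °C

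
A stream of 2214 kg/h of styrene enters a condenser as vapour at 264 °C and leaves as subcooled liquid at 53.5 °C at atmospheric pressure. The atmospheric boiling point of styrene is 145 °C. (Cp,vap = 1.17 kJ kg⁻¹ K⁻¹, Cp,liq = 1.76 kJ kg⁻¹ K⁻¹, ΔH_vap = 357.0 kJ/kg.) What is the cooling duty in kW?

vapour 264→145 °C: -139.23 kJ/kg
condensation at 145 °C: -357 kJ/kg
liquid 145→53.5 °C: -161.04 kJ/kg
Δh = -139.23 + -357 + -161.04 = -657.27 kJ/kg
Q = ṁ·Δh = 2214 kg/h × -657.27 kJ/kg = -1.4552e+06 kJ/h
|Q| = 404.22 kW

Q_c = 404 kW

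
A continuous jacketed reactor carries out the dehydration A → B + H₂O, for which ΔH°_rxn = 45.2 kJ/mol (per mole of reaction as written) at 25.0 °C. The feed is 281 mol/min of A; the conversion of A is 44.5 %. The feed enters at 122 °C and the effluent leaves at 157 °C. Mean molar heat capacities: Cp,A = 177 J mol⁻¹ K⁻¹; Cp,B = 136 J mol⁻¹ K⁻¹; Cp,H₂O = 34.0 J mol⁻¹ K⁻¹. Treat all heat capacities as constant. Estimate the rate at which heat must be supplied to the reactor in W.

Q_in = 121000 W

Extent of reaction ξ = 0.445 × 281 = 125.05 mol/min
Reaction term: ξ·ΔH°_rxn = 125.05 × 45.2 = 5652 kJ/min
Sensible, feed 122→25 °C: -4824.5 kJ/min
Outlet flows (mol/min): A 155.95, B 125.05, H₂O 125.05
Sensible, products 25→157 °C: 6449.7 kJ/min
Q = ΔH = 7277.3 kJ/min = 121.29 kW
Heat supplied = 121290 W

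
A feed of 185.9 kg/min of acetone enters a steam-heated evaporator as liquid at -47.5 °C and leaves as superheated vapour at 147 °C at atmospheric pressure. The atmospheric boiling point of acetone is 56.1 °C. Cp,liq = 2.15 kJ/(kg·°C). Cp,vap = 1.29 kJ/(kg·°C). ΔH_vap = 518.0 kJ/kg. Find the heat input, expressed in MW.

Q = 2.66 MW

liquid -47.5→56.1 °C: 222.74 kJ/kg
vaporisation at 56.1 °C: 518 kJ/kg
vapour 56.1→147 °C: 117.26 kJ/kg
Δh = 222.74 + 518 + 117.26 = 858 kJ/kg
Q = ṁ·Δh = 185.9 kg/min × 858 kJ/kg = 159500 kJ/min
|Q| = 2658.4 kW = 2.6584 MW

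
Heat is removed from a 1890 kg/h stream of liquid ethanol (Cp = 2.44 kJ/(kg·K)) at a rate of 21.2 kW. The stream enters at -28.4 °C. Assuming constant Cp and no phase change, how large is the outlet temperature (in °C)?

Q = 21.2 kW = 76320 kJ/h
ΔT = Q/(ṁ·Cp) = 76320/(1890×2.44) = 16.55 K
T_out = -28.4 − 16.55 = -44.95 °C

T_out = -44.9 °C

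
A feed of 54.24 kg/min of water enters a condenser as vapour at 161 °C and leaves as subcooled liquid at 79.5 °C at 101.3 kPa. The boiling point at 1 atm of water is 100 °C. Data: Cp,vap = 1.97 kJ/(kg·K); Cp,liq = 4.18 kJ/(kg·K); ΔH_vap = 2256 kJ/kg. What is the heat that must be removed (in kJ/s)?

vapour 161→100 °C: -120.17 kJ/kg
condensation at 100 °C: -2256 kJ/kg
liquid 100→79.5 °C: -85.69 kJ/kg
Δh = -120.17 + -2256 + -85.69 = -2461.9 kJ/kg
Q = ṁ·Δh = 54.24 kg/min × -2461.9 kJ/kg = -133530 kJ/min
|Q| = 2225.5 kW

Q_c = 2230 kJ/s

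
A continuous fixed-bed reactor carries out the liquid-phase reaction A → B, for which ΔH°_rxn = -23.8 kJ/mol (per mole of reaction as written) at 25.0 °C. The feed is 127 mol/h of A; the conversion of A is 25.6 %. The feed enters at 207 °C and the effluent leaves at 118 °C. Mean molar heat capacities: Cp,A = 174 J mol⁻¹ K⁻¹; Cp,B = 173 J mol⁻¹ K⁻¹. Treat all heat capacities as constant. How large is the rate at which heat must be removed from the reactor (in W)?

Extent of reaction ξ = 0.256 × 127 = 32.512 mol/h
Reaction term: ξ·ΔH°_rxn = 32.512 × -23.8 = -773.79 kJ/h
Sensible, feed 207→25 °C: -4021.8 kJ/h
Outlet flows (mol/h): A 94.488, B 32.512
Sensible, products 25→118 °C: 2052.1 kJ/h
Q = ΔH = -2743.5 kJ/h = -0.76209 kW
Heat removed = 762.09 W

Q_out = 762 W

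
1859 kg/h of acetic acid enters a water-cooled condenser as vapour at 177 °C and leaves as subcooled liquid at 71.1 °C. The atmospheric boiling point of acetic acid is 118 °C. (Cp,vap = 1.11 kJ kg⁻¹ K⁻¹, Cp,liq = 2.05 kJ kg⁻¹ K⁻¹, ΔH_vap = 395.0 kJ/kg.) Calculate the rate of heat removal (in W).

Q_c = 287000 W

vapour 177→118 °C: -65.49 kJ/kg
condensation at 118 °C: -395 kJ/kg
liquid 118→71.1 °C: -96.145 kJ/kg
Δh = -65.49 + -395 + -96.145 = -556.63 kJ/kg
Q = ṁ·Δh = 1859 kg/h × -556.63 kJ/kg = -1.0348e+06 kJ/h
|Q| = 287.44 kW = 287440 W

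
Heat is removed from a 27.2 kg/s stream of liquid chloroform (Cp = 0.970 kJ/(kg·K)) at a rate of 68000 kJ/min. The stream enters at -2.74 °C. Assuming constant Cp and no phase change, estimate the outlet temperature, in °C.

Q = 68000 kJ/min = 1133.3 kJ/s
ΔT = Q/(ṁ·Cp) = 1133.3/(27.2×0.970) = 42.955 K
T_out = -2.74 − 42.955 = -45.695 °C

T_out = -45.7 °C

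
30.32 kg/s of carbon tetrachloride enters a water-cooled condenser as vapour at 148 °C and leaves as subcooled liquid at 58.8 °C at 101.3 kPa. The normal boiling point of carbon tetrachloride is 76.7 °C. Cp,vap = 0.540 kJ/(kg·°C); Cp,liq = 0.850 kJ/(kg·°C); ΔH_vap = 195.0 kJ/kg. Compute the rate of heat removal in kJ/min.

vapour 148→76.7 °C: -38.502 kJ/kg
condensation at 76.7 °C: -195 kJ/kg
liquid 76.7→58.8 °C: -15.215 kJ/kg
Δh = -38.502 + -195 + -15.215 = -248.72 kJ/kg
Q = ṁ·Δh = 30.32 kg/s × -248.72 kJ/kg = -7541.1 kJ/s
|Q| = 7541.1 kW = 452470 kJ/min

Q_c = 452000 kJ/min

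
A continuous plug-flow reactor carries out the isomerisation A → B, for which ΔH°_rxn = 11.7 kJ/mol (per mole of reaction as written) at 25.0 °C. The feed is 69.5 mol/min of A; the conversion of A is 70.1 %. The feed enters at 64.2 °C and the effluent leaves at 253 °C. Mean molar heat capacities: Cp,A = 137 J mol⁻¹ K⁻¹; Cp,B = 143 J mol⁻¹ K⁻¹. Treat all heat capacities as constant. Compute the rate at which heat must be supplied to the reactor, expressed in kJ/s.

Extent of reaction ξ = 0.701 × 69.5 = 48.719 mol/min
Reaction term: ξ·ΔH°_rxn = 48.719 × 11.7 = 570.02 kJ/min
Sensible, feed 64.2→25 °C: -373.24 kJ/min
Outlet flows (mol/min): A 20.781, B 48.719
Sensible, products 25→253 °C: 2237.6 kJ/min
Q = ΔH = 2434.3 kJ/min = 40.572 kW
Heat supplied = 40.572 kJ/s

Q_in = 40.6 kJ/s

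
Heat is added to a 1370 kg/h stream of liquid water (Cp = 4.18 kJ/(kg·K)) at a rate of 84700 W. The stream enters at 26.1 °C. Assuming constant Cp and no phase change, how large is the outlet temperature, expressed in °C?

Q = 84700 W = 304920 kJ/h
ΔT = Q/(ṁ·Cp) = 304920/(1370×4.18) = 53.246 K
T_out = 26.1 + 53.246 = 79.346 °C

T_out = 79.3 °C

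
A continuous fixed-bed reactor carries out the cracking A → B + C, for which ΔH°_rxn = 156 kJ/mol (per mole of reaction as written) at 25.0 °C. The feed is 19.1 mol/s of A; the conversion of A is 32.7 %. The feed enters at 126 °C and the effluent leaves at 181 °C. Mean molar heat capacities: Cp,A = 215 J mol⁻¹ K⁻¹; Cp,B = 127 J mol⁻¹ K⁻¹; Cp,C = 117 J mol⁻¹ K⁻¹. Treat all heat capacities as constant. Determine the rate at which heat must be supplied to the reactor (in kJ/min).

Q_in = 73700 kJ/min

Extent of reaction ξ = 0.327 × 19.1 = 6.2457 mol/s
Reaction term: ξ·ΔH°_rxn = 6.2457 × 156 = 974.33 kJ/s
Sensible, feed 126→25 °C: -414.76 kJ/s
Outlet flows (mol/s): A 12.854, B 6.2457, C 6.2457
Sensible, products 25→181 °C: 668.87 kJ/s
Q = ΔH = 1228.4 kJ/s = 1228.4 kW
Heat supplied = 73707 kJ/min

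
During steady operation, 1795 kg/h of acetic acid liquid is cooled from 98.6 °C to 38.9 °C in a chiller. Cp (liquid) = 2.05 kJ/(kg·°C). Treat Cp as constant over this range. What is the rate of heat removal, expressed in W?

Q = ṁ·Cp·ΔT = 1795 × 2.05 × (38.9 − 98.6) = -219680 kJ/h
Converting: 219680 / 3600 s = 61.023 kW
Cooling duty = 61023 W

Q_c = 61000 W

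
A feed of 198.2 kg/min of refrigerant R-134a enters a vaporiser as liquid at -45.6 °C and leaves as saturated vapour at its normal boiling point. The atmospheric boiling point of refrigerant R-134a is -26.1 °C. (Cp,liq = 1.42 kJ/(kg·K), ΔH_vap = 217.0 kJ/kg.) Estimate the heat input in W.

Q = 808000 W

liquid -45.6→-26.1 °C: 27.69 kJ/kg
vaporisation at -26.1 °C: 217 kJ/kg
Δh = 27.69 + 217 = 244.69 kJ/kg
Q = ṁ·Δh = 198.2 kg/min × 244.69 kJ/kg = 48498 kJ/min
|Q| = 808.29 kW = 808290 W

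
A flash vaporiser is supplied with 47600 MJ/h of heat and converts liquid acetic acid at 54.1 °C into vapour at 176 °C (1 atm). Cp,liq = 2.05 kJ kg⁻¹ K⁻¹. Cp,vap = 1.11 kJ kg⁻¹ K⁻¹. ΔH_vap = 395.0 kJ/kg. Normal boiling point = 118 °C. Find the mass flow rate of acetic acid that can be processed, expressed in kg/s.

Δh = 2.05×(118−54.1) + 395.0 + 1.11×(176−118) = 590.38 kJ/kg
Q = 47600 MJ/h = 13222 kJ/s = 13222 kJ/s
ṁ = Q/Δh = 13222 / 590.38 = 22.396 kg/s

ṁ = 22.4 kg/s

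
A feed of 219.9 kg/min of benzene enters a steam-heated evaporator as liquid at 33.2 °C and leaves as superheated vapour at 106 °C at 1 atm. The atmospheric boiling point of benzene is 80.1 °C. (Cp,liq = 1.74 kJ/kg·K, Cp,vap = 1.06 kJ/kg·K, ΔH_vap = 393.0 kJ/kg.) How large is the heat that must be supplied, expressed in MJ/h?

liquid 33.2→80.1 °C: 81.606 kJ/kg
vaporisation at 80.1 °C: 393 kJ/kg
vapour 80.1→106 °C: 27.454 kJ/kg
Δh = 81.606 + 393 + 27.454 = 502.06 kJ/kg
Q = ṁ·Δh = 219.9 kg/min × 502.06 kJ/kg = 110400 kJ/min
|Q| = 1840 kW = 6624.2 MJ/h

Q = 6620 MJ/h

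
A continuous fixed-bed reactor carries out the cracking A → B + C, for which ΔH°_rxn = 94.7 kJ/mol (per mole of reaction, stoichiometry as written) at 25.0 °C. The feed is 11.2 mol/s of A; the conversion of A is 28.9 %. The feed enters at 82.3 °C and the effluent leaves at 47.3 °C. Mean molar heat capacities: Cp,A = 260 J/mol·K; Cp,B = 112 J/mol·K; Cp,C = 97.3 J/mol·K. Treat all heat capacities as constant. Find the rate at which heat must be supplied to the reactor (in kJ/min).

Extent of reaction ξ = 0.289 × 11.2 = 3.2368 mol/s
Reaction term: ξ·ΔH°_rxn = 3.2368 × 94.7 = 306.52 kJ/s
Sensible, feed 82.3→25 °C: -166.86 kJ/s
Outlet flows (mol/s): A 7.9632, B 3.2368, C 3.2368
Sensible, products 25→47.3 °C: 61.278 kJ/s
Q = ΔH = 200.95 kJ/s = 200.95 kW
Heat supplied = 12057 kJ/min

Q_in = 12100 kJ/min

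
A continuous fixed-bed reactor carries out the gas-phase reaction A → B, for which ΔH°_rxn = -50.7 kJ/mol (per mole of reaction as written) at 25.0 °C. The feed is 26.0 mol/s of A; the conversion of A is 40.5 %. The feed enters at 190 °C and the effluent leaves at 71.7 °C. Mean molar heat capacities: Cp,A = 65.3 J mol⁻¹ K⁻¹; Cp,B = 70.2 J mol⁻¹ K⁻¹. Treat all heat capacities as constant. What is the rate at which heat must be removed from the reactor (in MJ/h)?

Extent of reaction ξ = 0.405 × 26.0 = 10.53 mol/s
Reaction term: ξ·ΔH°_rxn = 10.53 × -50.7 = -533.87 kJ/s
Sensible, feed 190→25 °C: -280.14 kJ/s
Outlet flows (mol/s): A 15.47, B 10.53
Sensible, products 25→71.7 °C: 81.697 kJ/s
Q = ΔH = -732.31 kJ/s = -732.31 kW
Heat removed = 2636.3 MJ/h

Q_out = 2640 MJ/h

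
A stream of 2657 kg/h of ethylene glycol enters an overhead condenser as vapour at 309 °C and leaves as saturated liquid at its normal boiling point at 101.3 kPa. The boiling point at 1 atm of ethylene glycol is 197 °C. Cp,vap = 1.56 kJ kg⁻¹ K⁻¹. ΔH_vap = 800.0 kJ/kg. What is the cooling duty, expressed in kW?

vapour 309→197 °C: -174.72 kJ/kg
condensation at 197 °C: -800 kJ/kg
Δh = -174.72 + -800 = -974.72 kJ/kg
Q = ṁ·Δh = 2657 kg/h × -974.72 kJ/kg = -2.5898e+06 kJ/h
|Q| = 719.4 kW

Q_c = 719 kW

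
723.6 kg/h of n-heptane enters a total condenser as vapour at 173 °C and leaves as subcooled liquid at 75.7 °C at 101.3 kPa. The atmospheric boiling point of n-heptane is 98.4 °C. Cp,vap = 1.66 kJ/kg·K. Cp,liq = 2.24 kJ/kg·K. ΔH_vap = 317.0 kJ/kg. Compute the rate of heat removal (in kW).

Q_c = 98.8 kW

vapour 173→98.4 °C: -123.84 kJ/kg
condensation at 98.4 °C: -317 kJ/kg
liquid 98.4→75.7 °C: -50.848 kJ/kg
Δh = -123.84 + -317 + -50.848 = -491.68 kJ/kg
Q = ṁ·Δh = 723.6 kg/h × -491.68 kJ/kg = -355780 kJ/h
|Q| = 98.828 kW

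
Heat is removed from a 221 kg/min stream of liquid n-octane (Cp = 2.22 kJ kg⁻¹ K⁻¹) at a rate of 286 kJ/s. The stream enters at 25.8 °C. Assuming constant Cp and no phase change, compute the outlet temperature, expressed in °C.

Q = 286 kJ/s = 17160 kJ/min
ΔT = Q/(ṁ·Cp) = 17160/(221×2.22) = 34.976 K
T_out = 25.8 − 34.976 = -9.1762 °C

T_out = -9.18 °C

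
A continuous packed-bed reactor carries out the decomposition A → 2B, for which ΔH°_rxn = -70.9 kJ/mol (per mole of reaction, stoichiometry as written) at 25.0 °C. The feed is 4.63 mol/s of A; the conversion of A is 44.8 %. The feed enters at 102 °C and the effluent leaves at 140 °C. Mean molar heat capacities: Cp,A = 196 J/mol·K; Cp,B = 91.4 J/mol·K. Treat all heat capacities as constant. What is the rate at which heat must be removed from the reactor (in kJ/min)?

Extent of reaction ξ = 0.448 × 4.63 = 2.0742 mol/s
Reaction term: ξ·ΔH°_rxn = 2.0742 × -70.9 = -147.06 kJ/s
Sensible, feed 102→25 °C: -69.876 kJ/s
Outlet flows (mol/s): A 2.5558, B 4.1485
Sensible, products 25→140 °C: 101.21 kJ/s
Q = ΔH = -115.73 kJ/s = -115.73 kW
Heat removed = 6943.7 kJ/min

Q_out = 6940 kJ/min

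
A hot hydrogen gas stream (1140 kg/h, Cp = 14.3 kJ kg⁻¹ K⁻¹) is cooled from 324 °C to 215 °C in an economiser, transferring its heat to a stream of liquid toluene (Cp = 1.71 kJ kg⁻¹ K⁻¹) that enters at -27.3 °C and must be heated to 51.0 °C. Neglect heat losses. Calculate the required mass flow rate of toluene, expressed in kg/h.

Heat released by hot stream: Q = 1140 × 14.3 × (324 − 215) = 1.7769e+06 kJ/h
Energy balance on cold side (adiabatic exchanger): Q = ṁ_c·Cp_c·(T_c,out − T_c,in)
ṁ_c = 1.7769e+06 / [1.71 × (51.0 − -27.3)] = 13271 kg/h

ṁ_c = 13300 kg/h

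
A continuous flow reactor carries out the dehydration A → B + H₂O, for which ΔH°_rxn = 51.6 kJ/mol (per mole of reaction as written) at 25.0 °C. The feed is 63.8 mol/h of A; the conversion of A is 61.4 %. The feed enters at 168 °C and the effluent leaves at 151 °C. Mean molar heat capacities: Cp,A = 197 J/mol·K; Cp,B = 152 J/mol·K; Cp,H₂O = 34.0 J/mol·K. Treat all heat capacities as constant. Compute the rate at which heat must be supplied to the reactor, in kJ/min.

Q_in = 29.2 kJ/min

Extent of reaction ξ = 0.614 × 63.8 = 39.173 mol/h
Reaction term: ξ·ΔH°_rxn = 39.173 × 51.6 = 2021.3 kJ/h
Sensible, feed 168→25 °C: -1797.3 kJ/h
Outlet flows (mol/h): A 24.627, B 39.173, H₂O 39.173
Sensible, products 25→151 °C: 1529.3 kJ/h
Q = ΔH = 1753.4 kJ/h = 0.48705 kW
Heat supplied = 29.223 kJ/min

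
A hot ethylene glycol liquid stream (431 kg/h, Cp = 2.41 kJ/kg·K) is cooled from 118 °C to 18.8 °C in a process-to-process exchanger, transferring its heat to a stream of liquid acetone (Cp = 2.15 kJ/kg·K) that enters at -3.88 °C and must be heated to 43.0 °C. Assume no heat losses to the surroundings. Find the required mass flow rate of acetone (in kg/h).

Heat released by hot stream: Q = 431 × 2.41 × (118 − 18.8) = 103040 kJ/h
Energy balance on cold side (adiabatic exchanger): Q = ṁ_c·Cp_c·(T_c,out − T_c,in)
ṁ_c = 103040 / [2.15 × (43.0 − -3.88)] = 1022.3 kg/h

ṁ_c = 1020 kg/h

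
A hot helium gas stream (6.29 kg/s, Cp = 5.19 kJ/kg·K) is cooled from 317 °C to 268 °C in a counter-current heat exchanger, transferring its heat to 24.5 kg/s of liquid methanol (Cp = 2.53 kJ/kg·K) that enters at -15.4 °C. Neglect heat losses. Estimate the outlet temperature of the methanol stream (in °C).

T_c,out = 10.4 °C

Heat released by hot stream: Q = 6.29 × 5.19 × (317 − 268) = 1599.6 kJ/s
Energy balance on cold side (adiabatic exchanger): Q = ṁ_c·Cp_c·(T_c,out − T_c,in)
T_c,out = -15.4 + 1599.6/(24.5 × 2.53) = 10.406 °C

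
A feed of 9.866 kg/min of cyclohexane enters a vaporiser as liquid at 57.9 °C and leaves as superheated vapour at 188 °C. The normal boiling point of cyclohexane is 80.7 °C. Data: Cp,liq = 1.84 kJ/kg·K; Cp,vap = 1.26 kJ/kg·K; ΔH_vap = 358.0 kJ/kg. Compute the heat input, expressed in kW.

liquid 57.9→80.7 °C: 41.952 kJ/kg
vaporisation at 80.7 °C: 358 kJ/kg
vapour 80.7→188 °C: 135.2 kJ/kg
Δh = 41.952 + 358 + 135.2 = 535.15 kJ/kg
Q = ṁ·Δh = 9.866 kg/min × 535.15 kJ/kg = 5279.8 kJ/min
|Q| = 87.996 kW

Q = 88.0 kW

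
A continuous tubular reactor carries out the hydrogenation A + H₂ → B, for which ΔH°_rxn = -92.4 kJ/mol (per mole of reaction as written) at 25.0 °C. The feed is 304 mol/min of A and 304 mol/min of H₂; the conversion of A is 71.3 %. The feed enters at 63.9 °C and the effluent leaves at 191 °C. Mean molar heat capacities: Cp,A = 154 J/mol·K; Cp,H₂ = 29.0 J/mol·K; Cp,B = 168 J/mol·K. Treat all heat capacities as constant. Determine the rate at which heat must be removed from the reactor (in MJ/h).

Q_out = 810 MJ/h

Extent of reaction ξ = 0.713 × 304 = 216.75 mol/min
Reaction term: ξ·ΔH°_rxn = 216.75 × -92.4 = -20028 kJ/min
Sensible, feed 63.9→25 °C: -2164.1 kJ/min
Outlet flows (mol/min): A 87.248, H₂ 87.248, B 216.75
Sensible, products 25→191 °C: 8695.2 kJ/min
Q = ΔH = -13497 kJ/min = -224.95 kW
Heat removed = 809.81 MJ/h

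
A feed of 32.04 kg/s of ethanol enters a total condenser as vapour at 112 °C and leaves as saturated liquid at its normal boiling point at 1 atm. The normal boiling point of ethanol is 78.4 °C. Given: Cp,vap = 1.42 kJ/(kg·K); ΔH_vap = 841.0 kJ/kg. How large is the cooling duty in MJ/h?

vapour 112→78.4 °C: -47.712 kJ/kg
condensation at 78.4 °C: -841 kJ/kg
Δh = -47.712 + -841 = -888.71 kJ/kg
Q = ṁ·Δh = 32.04 kg/s × -888.71 kJ/kg = -28474 kJ/s
|Q| = 28474 kW = 102510 MJ/h

Q_c = 103000 MJ/h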